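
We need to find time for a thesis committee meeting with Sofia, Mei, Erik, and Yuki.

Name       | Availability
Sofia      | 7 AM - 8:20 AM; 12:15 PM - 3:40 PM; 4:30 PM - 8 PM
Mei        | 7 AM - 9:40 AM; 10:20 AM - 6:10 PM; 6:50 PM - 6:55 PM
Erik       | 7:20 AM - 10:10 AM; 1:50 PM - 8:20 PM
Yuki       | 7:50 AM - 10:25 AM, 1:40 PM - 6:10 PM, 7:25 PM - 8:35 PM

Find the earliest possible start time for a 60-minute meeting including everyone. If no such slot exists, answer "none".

13:50

Sofia ∩ Mei: 07:00-08:20, 12:15-15:40, 16:30-18:10, 18:50-18:55.
Sofia ∩ Mei ∩ Erik: 07:20-08:20, 13:50-15:40, 16:30-18:10, 18:50-18:55.
Sofia ∩ Mei ∩ Erik ∩ Yuki: 07:50-08:20, 13:50-15:40, 16:30-18:10.
The first common window of at least 60 minutes is 13:50-15:40, so the earliest start is 13:50.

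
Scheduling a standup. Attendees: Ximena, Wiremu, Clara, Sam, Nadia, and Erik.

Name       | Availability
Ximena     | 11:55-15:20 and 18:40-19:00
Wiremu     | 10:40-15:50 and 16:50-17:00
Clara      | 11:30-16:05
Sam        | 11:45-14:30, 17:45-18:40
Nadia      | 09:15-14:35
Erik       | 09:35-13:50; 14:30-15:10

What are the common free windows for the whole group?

11:55-13:50

Ximena ∩ Wiremu: 11:55-15:20.
Ximena ∩ Wiremu ∩ Clara: 11:55-15:20.
Ximena ∩ Wiremu ∩ Clara ∩ Sam: 11:55-14:30.
Ximena ∩ Wiremu ∩ Clara ∩ Sam ∩ Nadia: 11:55-14:30.
Ximena ∩ Wiremu ∩ Clara ∩ Sam ∩ Nadia ∩ Erik: 11:55-13:50.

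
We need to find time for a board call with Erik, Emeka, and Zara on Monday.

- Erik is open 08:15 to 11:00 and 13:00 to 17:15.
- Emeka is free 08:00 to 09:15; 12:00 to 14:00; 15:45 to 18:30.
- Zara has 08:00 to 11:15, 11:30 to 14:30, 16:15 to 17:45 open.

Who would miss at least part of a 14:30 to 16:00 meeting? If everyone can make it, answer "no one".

Erik: free for 14:30-16:00. Emeka: not fully free for 14:30-16:00. Zara: not fully free for 14:30-16:00.

Emeka, Zara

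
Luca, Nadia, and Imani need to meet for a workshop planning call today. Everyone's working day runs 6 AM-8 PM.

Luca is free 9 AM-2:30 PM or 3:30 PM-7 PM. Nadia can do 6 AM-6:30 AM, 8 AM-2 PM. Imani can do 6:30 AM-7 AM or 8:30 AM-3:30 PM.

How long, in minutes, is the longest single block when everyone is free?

300

Luca ∩ Nadia: 09:00-14:00.
Luca ∩ Nadia ∩ Imani: 09:00-14:00.
So the common availability across everyone is 09:00-14:00.
The longest is 09:00-14:00 at 300 minutes.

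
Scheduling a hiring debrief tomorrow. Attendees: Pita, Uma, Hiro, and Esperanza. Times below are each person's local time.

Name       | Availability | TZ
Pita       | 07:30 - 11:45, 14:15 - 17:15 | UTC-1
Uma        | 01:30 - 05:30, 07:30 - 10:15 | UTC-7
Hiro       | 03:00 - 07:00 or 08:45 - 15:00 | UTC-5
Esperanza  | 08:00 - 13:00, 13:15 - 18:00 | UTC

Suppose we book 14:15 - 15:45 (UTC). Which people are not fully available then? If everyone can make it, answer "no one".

Pita, Uma

Pita in UTC: 08:30-12:45, 15:15-18:15 (add 1h to convert from UTC-1).
Uma in UTC: 08:30-12:30, 14:30-17:15 (add 7h to convert from UTC-7).
Hiro in UTC: 08:00-12:00, 13:45-20:00 (add 5h to convert from UTC-5).
Esperanza in UTC: 08:00-13:00, 13:15-18:00.
Pita: not fully free for 14:15-15:45. Uma: not fully free for 14:15-15:45. Hiro: free for 14:15-15:45. Esperanza: free for 14:15-15:45.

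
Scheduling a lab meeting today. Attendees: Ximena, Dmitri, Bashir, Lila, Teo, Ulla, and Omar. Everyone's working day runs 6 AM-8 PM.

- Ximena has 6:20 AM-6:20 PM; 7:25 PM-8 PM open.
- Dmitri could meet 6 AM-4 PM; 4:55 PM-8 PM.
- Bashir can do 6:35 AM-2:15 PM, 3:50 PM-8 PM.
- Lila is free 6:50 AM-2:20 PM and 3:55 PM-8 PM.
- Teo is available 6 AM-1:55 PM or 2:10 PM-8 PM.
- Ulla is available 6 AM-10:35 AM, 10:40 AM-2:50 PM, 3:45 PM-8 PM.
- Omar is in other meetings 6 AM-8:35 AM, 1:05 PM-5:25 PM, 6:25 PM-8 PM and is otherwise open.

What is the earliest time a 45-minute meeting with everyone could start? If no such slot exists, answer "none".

08:35

Ximena free: 06:20-18:20, 19:25-20:00.
Dmitri free: 06:00-16:00, 16:55-20:00.
Bashir free: 06:35-14:15, 15:50-20:00.
Lila free: 06:50-14:20, 15:55-20:00.
Teo free: 06:00-13:55, 14:10-20:00.
Ulla free: 06:00-10:35, 10:40-14:50, 15:45-20:00.
Omar free: 08:35-13:05, 17:25-18:25 (invert busy blocks within the working day).
Ximena ∩ Dmitri: 06:20-16:00, 16:55-18:20, 19:25-20:00.
Ximena ∩ Dmitri ∩ Bashir: 06:35-14:15, 15:50-16:00, 16:55-18:20, 19:25-20:00.
Ximena ∩ Dmitri ∩ Bashir ∩ Lila: 06:50-14:15, 15:55-16:00, 16:55-18:20, 19:25-20:00.
Ximena ∩ Dmitri ∩ Bashir ∩ Lila ∩ Teo: 06:50-13:55, 14:10-14:15, 15:55-16:00, 16:55-18:20, 19:25-20:00.
Ximena ∩ Dmitri ∩ Bashir ∩ Lila ∩ Teo ∩ Ulla: 06:50-10:35, 10:40-13:55, 14:10-14:15, 15:55-16:00, 16:55-18:20, 19:25-20:00.
Ximena ∩ Dmitri ∩ Bashir ∩ Lila ∩ Teo ∩ Ulla ∩ Omar: 08:35-10:35, 10:40-13:05, 17:25-18:20.
So the common availability across everyone is 08:35-10:35, 10:40-13:05, 17:25-18:20.
The first common window of at least 45 minutes is 08:35-10:35, so the earliest start is 08:35.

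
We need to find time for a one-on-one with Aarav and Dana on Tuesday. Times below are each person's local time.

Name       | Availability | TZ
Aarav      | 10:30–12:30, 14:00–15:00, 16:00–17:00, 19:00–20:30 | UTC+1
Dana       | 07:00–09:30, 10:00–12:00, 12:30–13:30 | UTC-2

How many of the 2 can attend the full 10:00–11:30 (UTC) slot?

Aarav in UTC: 09:30-11:30, 13:00-14:00, 15:00-16:00, 18:00-19:30 (subtract 1h to convert from UTC+1).
Dana in UTC: 09:00-11:30, 12:00-14:00, 14:30-15:30 (add 2h to convert from UTC-2).
Aarav and Dana can make the full 10:00-11:30 slot — that's 2.

2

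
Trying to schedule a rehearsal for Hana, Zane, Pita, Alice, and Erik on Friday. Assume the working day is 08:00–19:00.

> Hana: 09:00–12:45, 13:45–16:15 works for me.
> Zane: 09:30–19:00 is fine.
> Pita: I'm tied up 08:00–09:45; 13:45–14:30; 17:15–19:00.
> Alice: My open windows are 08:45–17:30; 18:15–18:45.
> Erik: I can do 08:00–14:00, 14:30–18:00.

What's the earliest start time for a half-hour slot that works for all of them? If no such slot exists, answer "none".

09:45

Hana free: 09:00-12:45, 13:45-16:15.
Zane free: 09:30-19:00.
Pita free: 09:45-13:45, 14:30-17:15 (invert busy blocks within the working day).
Alice free: 08:45-17:30, 18:15-18:45.
Erik free: 08:00-14:00, 14:30-18:00.
Hana ∩ Zane: 09:30-12:45, 13:45-16:15.
Hana ∩ Zane ∩ Pita: 09:45-12:45, 14:30-16:15.
Hana ∩ Zane ∩ Pita ∩ Alice: 09:45-12:45, 14:30-16:15.
Hana ∩ Zane ∩ Pita ∩ Alice ∩ Erik: 09:45-12:45, 14:30-16:15.
The first common window of at least 30 minutes is 09:45-12:45, so the earliest start is 09:45.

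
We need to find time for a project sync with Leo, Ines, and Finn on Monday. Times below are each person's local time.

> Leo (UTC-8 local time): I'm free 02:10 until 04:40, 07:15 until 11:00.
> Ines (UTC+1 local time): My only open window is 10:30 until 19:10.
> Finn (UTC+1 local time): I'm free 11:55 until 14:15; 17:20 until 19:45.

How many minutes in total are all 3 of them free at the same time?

215

Leo in UTC: 10:10-12:40, 15:15-19:00 (add 8h to convert from UTC-8).
Ines in UTC: 09:30-18:10 (subtract 1h to convert from UTC+1).
Finn in UTC: 10:55-13:15, 16:20-18:45 (subtract 1h to convert from UTC+1).
Leo ∩ Ines: 10:10-12:40, 15:15-18:10.
Leo ∩ Ines ∩ Finn: 10:55-12:40, 16:20-18:10.
Summing the common windows: 105 + 110 = 215 minutes.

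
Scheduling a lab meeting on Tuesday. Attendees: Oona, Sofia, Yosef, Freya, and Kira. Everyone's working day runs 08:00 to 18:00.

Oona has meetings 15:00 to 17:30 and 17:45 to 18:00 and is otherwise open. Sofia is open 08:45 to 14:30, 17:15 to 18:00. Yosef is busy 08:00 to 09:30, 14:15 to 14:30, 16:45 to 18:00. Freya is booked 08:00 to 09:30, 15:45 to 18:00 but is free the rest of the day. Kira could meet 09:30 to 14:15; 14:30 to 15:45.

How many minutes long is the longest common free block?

Oona free: 08:00-15:00, 17:30-17:45 (invert busy blocks within the working day).
Sofia free: 08:45-14:30, 17:15-18:00.
Yosef free: 09:30-14:15, 14:30-16:45 (invert busy blocks within the working day).
Freya free: 09:30-15:45 (invert busy blocks within the working day).
Kira free: 09:30-14:15, 14:30-15:45.
Oona ∩ Sofia: 08:45-14:30, 17:30-17:45.
Oona ∩ Sofia ∩ Yosef: 09:30-14:15.
Oona ∩ Sofia ∩ Yosef ∩ Freya: 09:30-14:15.
Oona ∩ Sofia ∩ Yosef ∩ Freya ∩ Kira: 09:30-14:15.
The longest is 09:30-14:15 at 285 minutes.

285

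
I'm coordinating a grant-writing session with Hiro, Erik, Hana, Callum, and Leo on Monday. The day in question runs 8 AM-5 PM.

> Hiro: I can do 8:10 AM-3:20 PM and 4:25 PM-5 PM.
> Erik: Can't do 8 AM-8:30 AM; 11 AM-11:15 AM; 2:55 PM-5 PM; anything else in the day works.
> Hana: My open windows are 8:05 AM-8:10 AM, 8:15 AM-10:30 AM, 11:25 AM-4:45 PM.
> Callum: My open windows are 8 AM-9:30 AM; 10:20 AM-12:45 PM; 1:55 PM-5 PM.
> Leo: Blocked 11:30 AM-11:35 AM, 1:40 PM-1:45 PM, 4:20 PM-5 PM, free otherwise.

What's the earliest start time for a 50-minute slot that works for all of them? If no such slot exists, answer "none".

08:30

Hiro free: 08:10-15:20, 16:25-17:00.
Erik free: 08:30-11:00, 11:15-14:55 (invert busy blocks within the working day).
Hana free: 08:05-08:10, 08:15-10:30, 11:25-16:45.
Callum free: 08:00-09:30, 10:20-12:45, 13:55-17:00.
Leo free: 08:00-11:30, 11:35-13:40, 13:45-16:20 (invert busy blocks within the working day).
Hiro ∩ Erik: 08:30-11:00, 11:15-14:55.
Hiro ∩ Erik ∩ Hana: 08:30-10:30, 11:25-14:55.
Hiro ∩ Erik ∩ Hana ∩ Callum: 08:30-09:30, 10:20-10:30, 11:25-12:45, 13:55-14:55.
Hiro ∩ Erik ∩ Hana ∩ Callum ∩ Leo: 08:30-09:30, 10:20-10:30, 11:25-11:30, 11:35-12:45, 13:55-14:55.
The first common window of at least 50 minutes is 08:30-09:30, so the earliest start is 08:30.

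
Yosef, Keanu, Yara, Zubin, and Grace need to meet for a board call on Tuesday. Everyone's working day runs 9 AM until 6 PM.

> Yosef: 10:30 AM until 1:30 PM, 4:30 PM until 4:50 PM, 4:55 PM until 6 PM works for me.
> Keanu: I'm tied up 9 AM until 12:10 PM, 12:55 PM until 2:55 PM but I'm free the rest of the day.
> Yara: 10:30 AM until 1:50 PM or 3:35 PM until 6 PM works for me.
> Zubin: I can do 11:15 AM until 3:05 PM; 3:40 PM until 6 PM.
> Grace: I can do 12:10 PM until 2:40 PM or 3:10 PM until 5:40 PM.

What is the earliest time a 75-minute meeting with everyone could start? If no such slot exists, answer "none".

none

Yosef free: 10:30-13:30, 16:30-16:50, 16:55-18:00.
Keanu free: 12:10-12:55, 14:55-18:00 (invert busy blocks within the working day).
Yara free: 10:30-13:50, 15:35-18:00.
Zubin free: 11:15-15:05, 15:40-18:00.
Grace free: 12:10-14:40, 15:10-17:40.
Yosef ∩ Keanu: 12:10-12:55, 16:30-16:50, 16:55-18:00.
Yosef ∩ Keanu ∩ Yara: 12:10-12:55, 16:30-16:50, 16:55-18:00.
Yosef ∩ Keanu ∩ Yara ∩ Zubin: 12:10-12:55, 16:30-16:50, 16:55-18:00.
Yosef ∩ Keanu ∩ Yara ∩ Zubin ∩ Grace: 12:10-12:55, 16:30-16:50, 16:55-17:40.
No common window is at least 75 minutes long.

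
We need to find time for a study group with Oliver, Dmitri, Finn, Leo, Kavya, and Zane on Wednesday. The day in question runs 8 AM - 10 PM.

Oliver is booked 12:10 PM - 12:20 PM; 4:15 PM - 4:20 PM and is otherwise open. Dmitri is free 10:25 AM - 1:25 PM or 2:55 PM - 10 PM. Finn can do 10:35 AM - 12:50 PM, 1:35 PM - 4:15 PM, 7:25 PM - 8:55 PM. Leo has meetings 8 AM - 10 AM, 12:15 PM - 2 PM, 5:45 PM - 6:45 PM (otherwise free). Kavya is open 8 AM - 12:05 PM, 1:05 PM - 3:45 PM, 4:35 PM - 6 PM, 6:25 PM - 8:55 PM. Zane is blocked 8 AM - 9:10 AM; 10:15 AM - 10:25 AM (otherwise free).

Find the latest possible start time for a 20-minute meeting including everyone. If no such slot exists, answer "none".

Oliver free: 08:00-12:10, 12:20-16:15, 16:20-22:00 (invert busy blocks within the working day).
Dmitri free: 10:25-13:25, 14:55-22:00.
Finn free: 10:35-12:50, 13:35-16:15, 19:25-20:55.
Leo free: 10:00-12:15, 14:00-17:45, 18:45-22:00 (invert busy blocks within the working day).
Kavya free: 08:00-12:05, 13:05-15:45, 16:35-18:00, 18:25-20:55.
Zane free: 09:10-10:15, 10:25-22:00 (invert busy blocks within the working day).
Oliver ∩ Dmitri: 10:25-12:10, 12:20-13:25, 14:55-16:15, 16:20-22:00.
Oliver ∩ Dmitri ∩ Finn: 10:35-12:10, 12:20-12:50, 14:55-16:15, 19:25-20:55.
Oliver ∩ Dmitri ∩ Finn ∩ Leo: 10:35-12:10, 14:55-16:15, 19:25-20:55.
Oliver ∩ Dmitri ∩ Finn ∩ Leo ∩ Kavya: 10:35-12:05, 14:55-15:45, 19:25-20:55.
Oliver ∩ Dmitri ∩ Finn ∩ Leo ∩ Kavya ∩ Zane: 10:35-12:05, 14:55-15:45, 19:25-20:55.
Those are the intersection windows.
The last common window of at least 20 minutes is 19:25-20:55; a 20-minute meeting can start as late as 20:35 and still end by 20:55.

20:35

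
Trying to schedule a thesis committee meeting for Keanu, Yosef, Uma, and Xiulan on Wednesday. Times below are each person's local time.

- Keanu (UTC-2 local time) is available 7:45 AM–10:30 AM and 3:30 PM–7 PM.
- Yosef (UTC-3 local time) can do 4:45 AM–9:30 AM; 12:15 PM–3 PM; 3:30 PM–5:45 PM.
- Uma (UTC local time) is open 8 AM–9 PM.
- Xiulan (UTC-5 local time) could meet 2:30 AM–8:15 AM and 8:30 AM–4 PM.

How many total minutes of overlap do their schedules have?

330

Keanu in UTC: 09:45-12:30, 17:30-21:00 (add 2h to convert from UTC-2).
Yosef in UTC: 07:45-12:30, 15:15-18:00, 18:30-20:45 (add 3h to convert from UTC-3).
Uma in UTC: 08:00-21:00.
Xiulan in UTC: 07:30-13:15, 13:30-21:00 (add 5h to convert from UTC-5).
Keanu ∩ Yosef: 09:45-12:30, 17:30-18:00, 18:30-20:45.
Keanu ∩ Yosef ∩ Uma: 09:45-12:30, 17:30-18:00, 18:30-20:45.
Keanu ∩ Yosef ∩ Uma ∩ Xiulan: 09:45-12:30, 17:30-18:00, 18:30-20:45.
So the common availability across everyone is 09:45-12:30, 17:30-18:00, 18:30-20:45.
Summing the common windows: 165 + 30 + 135 = 330 minutes.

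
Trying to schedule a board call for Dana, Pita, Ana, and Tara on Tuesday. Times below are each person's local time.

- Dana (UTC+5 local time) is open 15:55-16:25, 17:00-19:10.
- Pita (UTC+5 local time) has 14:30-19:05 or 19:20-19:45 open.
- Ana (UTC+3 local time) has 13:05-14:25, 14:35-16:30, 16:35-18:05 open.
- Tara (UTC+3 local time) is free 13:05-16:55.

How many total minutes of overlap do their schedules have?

Dana in UTC: 10:55-11:25, 12:00-14:10 (subtract 5h to convert from UTC+5).
Pita in UTC: 09:30-14:05, 14:20-14:45 (subtract 5h to convert from UTC+5).
Ana in UTC: 10:05-11:25, 11:35-13:30, 13:35-15:05 (subtract 3h to convert from UTC+3).
Tara in UTC: 10:05-13:55 (subtract 3h to convert from UTC+3).
Dana ∩ Pita: 10:55-11:25, 12:00-14:05.
Dana ∩ Pita ∩ Ana: 10:55-11:25, 12:00-13:30, 13:35-14:05.
Dana ∩ Pita ∩ Ana ∩ Tara: 10:55-11:25, 12:00-13:30, 13:35-13:55.
Summing the common windows: 30 + 90 + 20 = 140 minutes.

140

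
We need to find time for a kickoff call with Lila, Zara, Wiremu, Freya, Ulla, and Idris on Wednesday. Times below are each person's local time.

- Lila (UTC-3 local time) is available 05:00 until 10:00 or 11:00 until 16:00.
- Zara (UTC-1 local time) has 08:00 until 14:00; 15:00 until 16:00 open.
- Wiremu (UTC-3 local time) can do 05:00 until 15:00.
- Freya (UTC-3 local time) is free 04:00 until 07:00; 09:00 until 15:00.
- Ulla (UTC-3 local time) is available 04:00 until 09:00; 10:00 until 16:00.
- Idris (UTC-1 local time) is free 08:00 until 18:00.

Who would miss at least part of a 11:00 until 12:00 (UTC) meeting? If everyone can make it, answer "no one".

Lila in UTC: 08:00-13:00, 14:00-19:00 (add 3h to convert from UTC-3).
Zara in UTC: 09:00-15:00, 16:00-17:00 (add 1h to convert from UTC-1).
Wiremu in UTC: 08:00-18:00 (add 3h to convert from UTC-3).
Freya in UTC: 07:00-10:00, 12:00-18:00 (add 3h to convert from UTC-3).
Ulla in UTC: 07:00-12:00, 13:00-19:00 (add 3h to convert from UTC-3).
Idris in UTC: 09:00-19:00 (add 1h to convert from UTC-1).
Lila: free for 11:00-12:00. Zara: free for 11:00-12:00. Wiremu: free for 11:00-12:00. Freya: not fully free for 11:00-12:00. Ulla: free for 11:00-12:00. Idris: free for 11:00-12:00.

Freya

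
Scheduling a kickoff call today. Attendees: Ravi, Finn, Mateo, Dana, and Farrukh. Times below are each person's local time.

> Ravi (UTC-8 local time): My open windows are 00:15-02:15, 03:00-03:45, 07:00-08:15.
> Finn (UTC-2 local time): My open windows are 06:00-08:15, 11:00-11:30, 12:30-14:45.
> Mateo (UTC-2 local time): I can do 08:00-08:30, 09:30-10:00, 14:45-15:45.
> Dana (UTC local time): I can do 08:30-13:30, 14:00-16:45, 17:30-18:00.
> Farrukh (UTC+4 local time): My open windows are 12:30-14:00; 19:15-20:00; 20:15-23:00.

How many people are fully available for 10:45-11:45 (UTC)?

1

Ravi in UTC: 08:15-10:15, 11:00-11:45, 15:00-16:15 (add 8h to convert from UTC-8).
Finn in UTC: 08:00-10:15, 13:00-13:30, 14:30-16:45 (add 2h to convert from UTC-2).
Mateo in UTC: 10:00-10:30, 11:30-12:00, 16:45-17:45 (add 2h to convert from UTC-2).
Dana in UTC: 08:30-13:30, 14:00-16:45, 17:30-18:00.
Farrukh in UTC: 08:30-10:00, 15:15-16:00, 16:15-19:00 (subtract 4h to convert from UTC+4).
Dana can make the full 10:45-11:45 slot — that's 1.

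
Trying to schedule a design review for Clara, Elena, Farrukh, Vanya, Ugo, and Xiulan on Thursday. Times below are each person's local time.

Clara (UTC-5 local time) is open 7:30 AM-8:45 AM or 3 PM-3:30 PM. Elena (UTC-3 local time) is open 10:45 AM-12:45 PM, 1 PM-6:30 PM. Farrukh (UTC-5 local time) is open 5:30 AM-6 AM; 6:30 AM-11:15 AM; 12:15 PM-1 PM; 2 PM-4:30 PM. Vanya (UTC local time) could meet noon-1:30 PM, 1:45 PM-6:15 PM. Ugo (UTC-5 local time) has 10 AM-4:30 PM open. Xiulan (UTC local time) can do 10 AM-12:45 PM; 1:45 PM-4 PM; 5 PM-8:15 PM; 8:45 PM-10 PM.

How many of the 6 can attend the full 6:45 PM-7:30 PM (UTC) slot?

Clara in UTC: 12:30-13:45, 20:00-20:30 (add 5h to convert from UTC-5).
Elena in UTC: 13:45-15:45, 16:00-21:30 (add 3h to convert from UTC-3).
Farrukh in UTC: 10:30-11:00, 11:30-16:15, 17:15-18:00, 19:00-21:30 (add 5h to convert from UTC-5).
Vanya in UTC: 12:00-13:30, 13:45-18:15.
Ugo in UTC: 15:00-21:30 (add 5h to convert from UTC-5).
Xiulan in UTC: 10:00-12:45, 13:45-16:00, 17:00-20:15, 20:45-22:00.
Elena, Ugo, and Xiulan can make the full 18:45-19:30 slot — that's 3.

3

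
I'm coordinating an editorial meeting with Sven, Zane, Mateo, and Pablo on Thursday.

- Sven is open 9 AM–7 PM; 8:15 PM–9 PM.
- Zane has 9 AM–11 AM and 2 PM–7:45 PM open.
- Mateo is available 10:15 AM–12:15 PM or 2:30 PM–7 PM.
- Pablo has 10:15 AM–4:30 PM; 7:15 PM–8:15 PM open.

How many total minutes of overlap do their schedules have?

Sven ∩ Zane: 09:00-11:00, 14:00-19:00.
Sven ∩ Zane ∩ Mateo: 10:15-11:00, 14:30-19:00.
Sven ∩ Zane ∩ Mateo ∩ Pablo: 10:15-11:00, 14:30-16:30.
Summing the common windows: 45 + 120 = 165 minutes.

165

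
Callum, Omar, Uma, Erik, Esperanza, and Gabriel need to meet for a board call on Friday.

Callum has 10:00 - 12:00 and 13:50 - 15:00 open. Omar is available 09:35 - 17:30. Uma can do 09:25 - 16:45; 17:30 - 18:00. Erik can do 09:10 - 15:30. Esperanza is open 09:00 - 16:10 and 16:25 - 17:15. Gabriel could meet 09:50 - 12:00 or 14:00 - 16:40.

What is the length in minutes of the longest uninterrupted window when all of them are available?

120

Callum ∩ Omar: 10:00-12:00, 13:50-15:00.
Callum ∩ Omar ∩ Uma: 10:00-12:00, 13:50-15:00.
Callum ∩ Omar ∩ Uma ∩ Erik: 10:00-12:00, 13:50-15:00.
Callum ∩ Omar ∩ Uma ∩ Erik ∩ Esperanza: 10:00-12:00, 13:50-15:00.
Callum ∩ Omar ∩ Uma ∩ Erik ∩ Esperanza ∩ Gabriel: 10:00-12:00, 14:00-15:00.
The longest is 10:00-12:00 at 120 minutes.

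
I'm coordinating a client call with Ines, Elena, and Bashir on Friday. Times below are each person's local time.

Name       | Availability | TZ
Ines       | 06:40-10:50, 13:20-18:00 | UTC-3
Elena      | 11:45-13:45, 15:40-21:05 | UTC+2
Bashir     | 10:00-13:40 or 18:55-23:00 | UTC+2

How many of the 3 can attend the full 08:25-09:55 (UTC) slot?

1

Ines in UTC: 09:40-13:50, 16:20-21:00 (add 3h to convert from UTC-3).
Elena in UTC: 09:45-11:45, 13:40-19:05 (subtract 2h to convert from UTC+2).
Bashir in UTC: 08:00-11:40, 16:55-21:00 (subtract 2h to convert from UTC+2).
Bashir can make the full 08:25-09:55 slot — that's 1.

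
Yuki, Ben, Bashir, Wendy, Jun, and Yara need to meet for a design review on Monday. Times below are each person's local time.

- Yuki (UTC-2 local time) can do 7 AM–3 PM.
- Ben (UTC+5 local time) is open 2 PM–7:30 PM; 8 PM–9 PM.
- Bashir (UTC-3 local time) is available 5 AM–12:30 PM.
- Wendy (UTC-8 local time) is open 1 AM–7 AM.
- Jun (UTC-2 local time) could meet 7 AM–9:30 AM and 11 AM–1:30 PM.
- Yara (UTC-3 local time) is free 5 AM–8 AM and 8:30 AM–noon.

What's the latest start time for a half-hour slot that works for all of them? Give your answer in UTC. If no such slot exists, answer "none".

Yuki in UTC: 09:00-17:00 (add 2h to convert from UTC-2).
Ben in UTC: 09:00-14:30, 15:00-16:00 (subtract 5h to convert from UTC+5).
Bashir in UTC: 08:00-15:30 (add 3h to convert from UTC-3).
Wendy in UTC: 09:00-15:00 (add 8h to convert from UTC-8).
Jun in UTC: 09:00-11:30, 13:00-15:30 (add 2h to convert from UTC-2).
Yara in UTC: 08:00-11:00, 11:30-15:00 (add 3h to convert from UTC-3).
Yuki ∩ Ben: 09:00-14:30, 15:00-16:00.
Yuki ∩ Ben ∩ Bashir: 09:00-14:30, 15:00-15:30.
Yuki ∩ Ben ∩ Bashir ∩ Wendy: 09:00-14:30.
Yuki ∩ Ben ∩ Bashir ∩ Wendy ∩ Jun: 09:00-11:30, 13:00-14:30.
Yuki ∩ Ben ∩ Bashir ∩ Wendy ∩ Jun ∩ Yara: 09:00-11:00, 13:00-14:30.
The last common window of at least 30 minutes is 13:00-14:30; a 30-minute meeting can start as late as 14:00 and still end by 14:30.

14:00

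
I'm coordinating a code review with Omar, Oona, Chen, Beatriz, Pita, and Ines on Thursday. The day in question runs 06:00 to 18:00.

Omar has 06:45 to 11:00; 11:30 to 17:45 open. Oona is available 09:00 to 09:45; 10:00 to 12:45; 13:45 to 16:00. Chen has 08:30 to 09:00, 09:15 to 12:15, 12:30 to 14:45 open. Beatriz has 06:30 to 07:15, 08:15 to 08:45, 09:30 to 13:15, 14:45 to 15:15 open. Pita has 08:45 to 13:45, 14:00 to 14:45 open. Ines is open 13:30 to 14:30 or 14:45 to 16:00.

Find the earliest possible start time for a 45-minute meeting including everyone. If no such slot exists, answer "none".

none

Omar ∩ Oona: 09:00-09:45, 10:00-11:00, 11:30-12:45, 13:45-16:00.
Omar ∩ Oona ∩ Chen: 09:15-09:45, 10:00-11:00, 11:30-12:15, 12:30-12:45, 13:45-14:45.
Omar ∩ Oona ∩ Chen ∩ Beatriz: 09:30-09:45, 10:00-11:00, 11:30-12:15, 12:30-12:45.
Omar ∩ Oona ∩ Chen ∩ Beatriz ∩ Pita: 09:30-09:45, 10:00-11:00, 11:30-12:15, 12:30-12:45.
Omar ∩ Oona ∩ Chen ∩ Beatriz ∩ Pita ∩ Ines: ∅.
There is no time when everyone is free.
No common window is at least 45 minutes long.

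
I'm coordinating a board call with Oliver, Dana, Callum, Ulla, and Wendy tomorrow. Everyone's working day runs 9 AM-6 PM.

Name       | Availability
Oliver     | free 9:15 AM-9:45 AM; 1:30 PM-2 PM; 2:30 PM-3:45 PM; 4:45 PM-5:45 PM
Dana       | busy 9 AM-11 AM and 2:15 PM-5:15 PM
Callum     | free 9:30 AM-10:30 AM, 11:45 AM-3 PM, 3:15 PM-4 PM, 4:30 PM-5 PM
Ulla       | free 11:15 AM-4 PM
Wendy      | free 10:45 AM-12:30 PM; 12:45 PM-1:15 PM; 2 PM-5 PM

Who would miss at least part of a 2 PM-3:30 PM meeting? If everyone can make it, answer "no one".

Oliver free: 09:15-09:45, 13:30-14:00, 14:30-15:45, 16:45-17:45.
Dana free: 11:00-14:15, 17:15-18:00 (invert busy blocks within the working day).
Callum free: 09:30-10:30, 11:45-15:00, 15:15-16:00, 16:30-17:00.
Ulla free: 11:15-16:00.
Wendy free: 10:45-12:30, 12:45-13:15, 14:00-17:00.
Oliver: not fully free for 14:00-15:30. Dana: not fully free for 14:00-15:30. Callum: not fully free for 14:00-15:30. Ulla: free for 14:00-15:30. Wendy: free for 14:00-15:30.

Callum, Dana, Oliver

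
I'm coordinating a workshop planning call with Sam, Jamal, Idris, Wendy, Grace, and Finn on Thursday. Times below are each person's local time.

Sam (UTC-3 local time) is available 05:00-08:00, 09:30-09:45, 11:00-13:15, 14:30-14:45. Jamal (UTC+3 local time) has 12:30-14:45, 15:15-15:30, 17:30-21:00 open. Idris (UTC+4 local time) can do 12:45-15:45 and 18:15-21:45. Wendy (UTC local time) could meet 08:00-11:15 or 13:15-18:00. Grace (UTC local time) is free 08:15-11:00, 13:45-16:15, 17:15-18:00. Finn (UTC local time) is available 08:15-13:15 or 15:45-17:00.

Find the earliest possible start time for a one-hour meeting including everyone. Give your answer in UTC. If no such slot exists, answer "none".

09:30

Sam in UTC: 08:00-11:00, 12:30-12:45, 14:00-16:15, 17:30-17:45 (add 3h to convert from UTC-3).
Jamal in UTC: 09:30-11:45, 12:15-12:30, 14:30-18:00 (subtract 3h to convert from UTC+3).
Idris in UTC: 08:45-11:45, 14:15-17:45 (subtract 4h to convert from UTC+4).
Wendy in UTC: 08:00-11:15, 13:15-18:00.
Grace in UTC: 08:15-11:00, 13:45-16:15, 17:15-18:00.
Finn in UTC: 08:15-13:15, 15:45-17:00.
Sam ∩ Jamal: 09:30-11:00, 14:30-16:15, 17:30-17:45.
Sam ∩ Jamal ∩ Idris: 09:30-11:00, 14:30-16:15, 17:30-17:45.
Sam ∩ Jamal ∩ Idris ∩ Wendy: 09:30-11:00, 14:30-16:15, 17:30-17:45.
Sam ∩ Jamal ∩ Idris ∩ Wendy ∩ Grace: 09:30-11:00, 14:30-16:15, 17:30-17:45.
Sam ∩ Jamal ∩ Idris ∩ Wendy ∩ Grace ∩ Finn: 09:30-11:00, 15:45-16:15.
Those are the intersection windows.
The first common window of at least 60 minutes is 09:30-11:00, so the earliest start is 09:30.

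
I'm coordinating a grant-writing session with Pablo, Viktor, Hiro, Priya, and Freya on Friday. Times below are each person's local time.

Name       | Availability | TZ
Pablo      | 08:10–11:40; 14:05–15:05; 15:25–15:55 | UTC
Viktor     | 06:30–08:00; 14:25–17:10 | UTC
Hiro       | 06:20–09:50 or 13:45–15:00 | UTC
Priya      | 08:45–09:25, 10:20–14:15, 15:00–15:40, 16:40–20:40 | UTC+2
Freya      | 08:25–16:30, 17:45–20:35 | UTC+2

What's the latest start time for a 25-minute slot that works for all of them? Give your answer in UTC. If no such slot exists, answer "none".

Pablo in UTC: 08:10-11:40, 14:05-15:05, 15:25-15:55.
Viktor in UTC: 06:30-08:00, 14:25-17:10.
Hiro in UTC: 06:20-09:50, 13:45-15:00.
Priya in UTC: 06:45-07:25, 08:20-12:15, 13:00-13:40, 14:40-18:40 (subtract 2h to convert from UTC+2).
Freya in UTC: 06:25-14:30, 15:45-18:35 (subtract 2h to convert from UTC+2).
Pablo ∩ Viktor: 14:25-15:05, 15:25-15:55.
Pablo ∩ Viktor ∩ Hiro: 14:25-15:00.
Pablo ∩ Viktor ∩ Hiro ∩ Priya: 14:40-15:00.
Pablo ∩ Viktor ∩ Hiro ∩ Priya ∩ Freya: ∅.
There is no time when everyone is free.
No common window is at least 25 minutes long.

none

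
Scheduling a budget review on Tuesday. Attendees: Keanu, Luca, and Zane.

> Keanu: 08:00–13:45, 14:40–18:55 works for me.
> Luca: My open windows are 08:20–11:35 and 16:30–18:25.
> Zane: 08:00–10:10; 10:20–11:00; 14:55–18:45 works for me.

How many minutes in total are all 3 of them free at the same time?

265

Keanu ∩ Luca: 08:20-11:35, 16:30-18:25.
Keanu ∩ Luca ∩ Zane: 08:20-10:10, 10:20-11:00, 16:30-18:25.
Summing the common windows: 110 + 40 + 115 = 265 minutes.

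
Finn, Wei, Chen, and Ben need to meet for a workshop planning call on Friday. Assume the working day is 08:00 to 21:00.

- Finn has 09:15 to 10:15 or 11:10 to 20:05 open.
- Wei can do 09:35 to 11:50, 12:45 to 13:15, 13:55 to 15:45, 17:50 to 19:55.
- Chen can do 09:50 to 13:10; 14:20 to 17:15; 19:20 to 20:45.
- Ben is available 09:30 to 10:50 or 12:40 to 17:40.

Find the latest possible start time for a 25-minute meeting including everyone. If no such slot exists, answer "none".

Finn ∩ Wei: 09:35-10:15, 11:10-11:50, 12:45-13:15, 13:55-15:45, 17:50-19:55.
Finn ∩ Wei ∩ Chen: 09:50-10:15, 11:10-11:50, 12:45-13:10, 14:20-15:45, 19:20-19:55.
Finn ∩ Wei ∩ Chen ∩ Ben: 09:50-10:15, 12:45-13:10, 14:20-15:45.
The last common window of at least 25 minutes is 14:20-15:45; a 25-minute meeting can start as late as 15:20 and still end by 15:45.

15:20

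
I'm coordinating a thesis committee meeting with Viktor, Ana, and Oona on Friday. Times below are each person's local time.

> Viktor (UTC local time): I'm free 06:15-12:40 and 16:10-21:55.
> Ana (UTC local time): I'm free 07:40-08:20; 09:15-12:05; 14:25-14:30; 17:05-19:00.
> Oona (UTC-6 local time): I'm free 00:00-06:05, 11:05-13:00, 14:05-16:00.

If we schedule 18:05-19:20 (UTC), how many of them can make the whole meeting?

1

Viktor in UTC: 06:15-12:40, 16:10-21:55.
Ana in UTC: 07:40-08:20, 09:15-12:05, 14:25-14:30, 17:05-19:00.
Oona in UTC: 06:00-12:05, 17:05-19:00, 20:05-22:00 (add 6h to convert from UTC-6).
Viktor can make the full 18:05-19:20 slot — that's 1.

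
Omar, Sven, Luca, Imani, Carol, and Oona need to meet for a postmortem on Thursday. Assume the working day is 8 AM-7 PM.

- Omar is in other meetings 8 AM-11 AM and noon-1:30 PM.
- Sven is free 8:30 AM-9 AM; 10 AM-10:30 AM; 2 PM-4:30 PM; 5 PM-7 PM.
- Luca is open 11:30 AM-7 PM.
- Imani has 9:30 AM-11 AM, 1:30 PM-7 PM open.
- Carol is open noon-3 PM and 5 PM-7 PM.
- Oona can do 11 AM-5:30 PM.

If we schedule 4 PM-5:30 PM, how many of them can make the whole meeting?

Omar free: 11:00-12:00, 13:30-19:00 (invert busy blocks within the working day).
Sven free: 08:30-09:00, 10:00-10:30, 14:00-16:30, 17:00-19:00.
Luca free: 11:30-19:00.
Imani free: 09:30-11:00, 13:30-19:00.
Carol free: 12:00-15:00, 17:00-19:00.
Oona free: 11:00-17:30.
Omar, Luca, Imani, and Oona can make the full 16:00-17:30 slot — that's 4.

4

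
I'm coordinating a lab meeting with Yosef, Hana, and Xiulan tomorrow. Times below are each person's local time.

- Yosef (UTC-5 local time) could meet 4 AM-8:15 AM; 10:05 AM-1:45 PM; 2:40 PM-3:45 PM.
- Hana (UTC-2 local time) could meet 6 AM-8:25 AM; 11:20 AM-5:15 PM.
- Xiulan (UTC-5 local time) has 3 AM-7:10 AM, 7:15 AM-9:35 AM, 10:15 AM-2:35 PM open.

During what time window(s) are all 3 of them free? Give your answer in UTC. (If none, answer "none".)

Yosef in UTC: 09:00-13:15, 15:05-18:45, 19:40-20:45 (add 5h to convert from UTC-5).
Hana in UTC: 08:00-10:25, 13:20-19:15 (add 2h to convert from UTC-2).
Xiulan in UTC: 08:00-12:10, 12:15-14:35, 15:15-19:35 (add 5h to convert from UTC-5).
Yosef ∩ Hana: 09:00-10:25, 15:05-18:45.
Yosef ∩ Hana ∩ Xiulan: 09:00-10:25, 15:15-18:45.

09:00-10:25, 15:15-18:45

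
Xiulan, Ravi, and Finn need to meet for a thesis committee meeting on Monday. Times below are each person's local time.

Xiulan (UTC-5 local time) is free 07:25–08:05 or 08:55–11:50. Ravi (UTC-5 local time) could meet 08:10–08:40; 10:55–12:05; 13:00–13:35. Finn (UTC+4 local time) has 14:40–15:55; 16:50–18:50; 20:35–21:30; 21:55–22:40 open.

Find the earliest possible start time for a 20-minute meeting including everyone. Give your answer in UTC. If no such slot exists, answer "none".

Xiulan in UTC: 12:25-13:05, 13:55-16:50 (add 5h to convert from UTC-5).
Ravi in UTC: 13:10-13:40, 15:55-17:05, 18:00-18:35 (add 5h to convert from UTC-5).
Finn in UTC: 10:40-11:55, 12:50-14:50, 16:35-17:30, 17:55-18:40 (subtract 4h to convert from UTC+4).
Xiulan ∩ Ravi: 15:55-16:50.
Xiulan ∩ Ravi ∩ Finn: 16:35-16:50.
No common window is at least 20 minutes long.

none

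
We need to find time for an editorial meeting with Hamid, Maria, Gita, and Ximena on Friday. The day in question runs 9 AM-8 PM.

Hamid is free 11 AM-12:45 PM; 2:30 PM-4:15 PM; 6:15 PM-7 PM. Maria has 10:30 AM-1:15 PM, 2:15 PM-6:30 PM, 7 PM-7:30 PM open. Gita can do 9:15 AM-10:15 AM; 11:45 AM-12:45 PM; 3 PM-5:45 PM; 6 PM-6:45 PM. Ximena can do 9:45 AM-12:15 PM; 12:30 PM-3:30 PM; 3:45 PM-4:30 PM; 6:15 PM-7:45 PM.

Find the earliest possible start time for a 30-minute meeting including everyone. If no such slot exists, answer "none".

Hamid ∩ Maria: 11:00-12:45, 14:30-16:15, 18:15-18:30.
Hamid ∩ Maria ∩ Gita: 11:45-12:45, 15:00-16:15, 18:15-18:30.
Hamid ∩ Maria ∩ Gita ∩ Ximena: 11:45-12:15, 12:30-12:45, 15:00-15:30, 15:45-16:15, 18:15-18:30.
So the common availability across everyone is 11:45-12:15, 12:30-12:45, 15:00-15:30, 15:45-16:15, 18:15-18:30.
The first common window of at least 30 minutes is 11:45-12:15, so the earliest start is 11:45.

11:45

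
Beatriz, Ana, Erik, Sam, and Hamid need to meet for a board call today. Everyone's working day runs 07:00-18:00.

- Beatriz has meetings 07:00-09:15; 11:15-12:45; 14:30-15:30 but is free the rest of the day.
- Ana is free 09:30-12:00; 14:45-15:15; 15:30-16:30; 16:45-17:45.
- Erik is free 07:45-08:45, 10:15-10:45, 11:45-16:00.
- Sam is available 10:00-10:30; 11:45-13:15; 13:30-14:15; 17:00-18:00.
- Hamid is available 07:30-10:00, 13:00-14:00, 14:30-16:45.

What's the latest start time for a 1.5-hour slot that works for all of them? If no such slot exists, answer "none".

Beatriz free: 09:15-11:15, 12:45-14:30, 15:30-18:00 (invert busy blocks within the working day).
Ana free: 09:30-12:00, 14:45-15:15, 15:30-16:30, 16:45-17:45.
Erik free: 07:45-08:45, 10:15-10:45, 11:45-16:00.
Sam free: 10:00-10:30, 11:45-13:15, 13:30-14:15, 17:00-18:00.
Hamid free: 07:30-10:00, 13:00-14:00, 14:30-16:45.
Beatriz ∩ Ana: 09:30-11:15, 15:30-16:30, 16:45-17:45.
Beatriz ∩ Ana ∩ Erik: 10:15-10:45, 15:30-16:00.
Beatriz ∩ Ana ∩ Erik ∩ Sam: 10:15-10:30.
Beatriz ∩ Ana ∩ Erik ∩ Sam ∩ Hamid: ∅.
There is no time when everyone is free.
No common window is at least 90 minutes long.

none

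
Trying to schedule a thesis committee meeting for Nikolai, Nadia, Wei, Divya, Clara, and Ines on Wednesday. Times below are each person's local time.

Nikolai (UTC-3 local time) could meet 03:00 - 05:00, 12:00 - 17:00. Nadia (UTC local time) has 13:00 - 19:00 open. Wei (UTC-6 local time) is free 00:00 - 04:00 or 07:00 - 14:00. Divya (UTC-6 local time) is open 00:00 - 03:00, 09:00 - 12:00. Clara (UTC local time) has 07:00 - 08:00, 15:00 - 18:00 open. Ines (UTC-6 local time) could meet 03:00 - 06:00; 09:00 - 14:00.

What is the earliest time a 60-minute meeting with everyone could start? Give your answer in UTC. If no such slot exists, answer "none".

Nikolai in UTC: 06:00-08:00, 15:00-20:00 (add 3h to convert from UTC-3).
Nadia in UTC: 13:00-19:00.
Wei in UTC: 06:00-10:00, 13:00-20:00 (add 6h to convert from UTC-6).
Divya in UTC: 06:00-09:00, 15:00-18:00 (add 6h to convert from UTC-6).
Clara in UTC: 07:00-08:00, 15:00-18:00.
Ines in UTC: 09:00-12:00, 15:00-20:00 (add 6h to convert from UTC-6).
Nikolai ∩ Nadia: 15:00-19:00.
Nikolai ∩ Nadia ∩ Wei: 15:00-19:00.
Nikolai ∩ Nadia ∩ Wei ∩ Divya: 15:00-18:00.
Nikolai ∩ Nadia ∩ Wei ∩ Divya ∩ Clara: 15:00-18:00.
Nikolai ∩ Nadia ∩ Wei ∩ Divya ∩ Clara ∩ Ines: 15:00-18:00.
Those are the intersection windows.
The first common window of at least 60 minutes is 15:00-18:00, so the earliest start is 15:00.

15:00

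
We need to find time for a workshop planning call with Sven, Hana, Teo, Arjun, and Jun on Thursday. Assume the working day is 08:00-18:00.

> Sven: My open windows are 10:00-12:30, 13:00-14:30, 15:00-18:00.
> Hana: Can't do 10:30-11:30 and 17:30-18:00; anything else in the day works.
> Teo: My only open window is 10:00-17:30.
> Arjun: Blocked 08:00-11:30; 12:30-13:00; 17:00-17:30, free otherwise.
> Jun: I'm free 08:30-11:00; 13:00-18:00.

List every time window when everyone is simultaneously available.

13:00-14:30, 15:00-17:00

Sven free: 10:00-12:30, 13:00-14:30, 15:00-18:00.
Hana free: 08:00-10:30, 11:30-17:30 (invert busy blocks within the working day).
Teo free: 10:00-17:30.
Arjun free: 11:30-12:30, 13:00-17:00, 17:30-18:00 (invert busy blocks within the working day).
Jun free: 08:30-11:00, 13:00-18:00.
Sven ∩ Hana: 10:00-10:30, 11:30-12:30, 13:00-14:30, 15:00-17:30.
Sven ∩ Hana ∩ Teo: 10:00-10:30, 11:30-12:30, 13:00-14:30, 15:00-17:30.
Sven ∩ Hana ∩ Teo ∩ Arjun: 11:30-12:30, 13:00-14:30, 15:00-17:00.
Sven ∩ Hana ∩ Teo ∩ Arjun ∩ Jun: 13:00-14:30, 15:00-17:00.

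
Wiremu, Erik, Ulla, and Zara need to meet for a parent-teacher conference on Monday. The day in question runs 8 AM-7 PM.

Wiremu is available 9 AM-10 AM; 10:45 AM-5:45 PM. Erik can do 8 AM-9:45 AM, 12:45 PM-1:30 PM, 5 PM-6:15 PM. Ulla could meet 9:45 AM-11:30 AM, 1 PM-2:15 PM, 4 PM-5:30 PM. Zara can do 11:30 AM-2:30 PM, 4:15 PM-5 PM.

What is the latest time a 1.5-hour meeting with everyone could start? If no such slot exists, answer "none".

Wiremu ∩ Erik: 09:00-09:45, 12:45-13:30, 17:00-17:45.
Wiremu ∩ Erik ∩ Ulla: 13:00-13:30, 17:00-17:30.
Wiremu ∩ Erik ∩ Ulla ∩ Zara: 13:00-13:30.
So the common availability across everyone is 13:00-13:30.
No common window is at least 90 minutes long.

none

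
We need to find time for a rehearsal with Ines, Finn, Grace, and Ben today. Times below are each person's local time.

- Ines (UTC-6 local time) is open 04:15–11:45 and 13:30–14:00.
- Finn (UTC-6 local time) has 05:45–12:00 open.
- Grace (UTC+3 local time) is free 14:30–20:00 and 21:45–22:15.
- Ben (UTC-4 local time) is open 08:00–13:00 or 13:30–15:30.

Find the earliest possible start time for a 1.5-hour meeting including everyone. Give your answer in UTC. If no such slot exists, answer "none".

Ines in UTC: 10:15-17:45, 19:30-20:00 (add 6h to convert from UTC-6).
Finn in UTC: 11:45-18:00 (add 6h to convert from UTC-6).
Grace in UTC: 11:30-17:00, 18:45-19:15 (subtract 3h to convert from UTC+3).
Ben in UTC: 12:00-17:00, 17:30-19:30 (add 4h to convert from UTC-4).
Ines ∩ Finn: 11:45-17:45.
Ines ∩ Finn ∩ Grace: 11:45-17:00.
Ines ∩ Finn ∩ Grace ∩ Ben: 12:00-17:00.
The first common window of at least 90 minutes is 12:00-17:00, so the earliest start is 12:00.

12:00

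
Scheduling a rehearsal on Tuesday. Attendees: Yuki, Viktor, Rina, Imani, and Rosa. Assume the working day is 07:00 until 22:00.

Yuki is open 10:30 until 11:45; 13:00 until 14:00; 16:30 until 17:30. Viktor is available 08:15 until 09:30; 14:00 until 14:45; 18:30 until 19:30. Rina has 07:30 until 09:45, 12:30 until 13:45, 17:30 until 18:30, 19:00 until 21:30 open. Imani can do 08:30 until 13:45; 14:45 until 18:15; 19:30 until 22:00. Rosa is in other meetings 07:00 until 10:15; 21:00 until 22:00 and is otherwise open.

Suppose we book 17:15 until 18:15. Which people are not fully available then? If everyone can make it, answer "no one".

Rina, Viktor, Yuki

Yuki free: 10:30-11:45, 13:00-14:00, 16:30-17:30.
Viktor free: 08:15-09:30, 14:00-14:45, 18:30-19:30.
Rina free: 07:30-09:45, 12:30-13:45, 17:30-18:30, 19:00-21:30.
Imani free: 08:30-13:45, 14:45-18:15, 19:30-22:00.
Rosa free: 10:15-21:00 (invert busy blocks within the working day).
Yuki: not fully free for 17:15-18:15. Viktor: not fully free for 17:15-18:15. Rina: not fully free for 17:15-18:15. Imani: free for 17:15-18:15. Rosa: free for 17:15-18:15.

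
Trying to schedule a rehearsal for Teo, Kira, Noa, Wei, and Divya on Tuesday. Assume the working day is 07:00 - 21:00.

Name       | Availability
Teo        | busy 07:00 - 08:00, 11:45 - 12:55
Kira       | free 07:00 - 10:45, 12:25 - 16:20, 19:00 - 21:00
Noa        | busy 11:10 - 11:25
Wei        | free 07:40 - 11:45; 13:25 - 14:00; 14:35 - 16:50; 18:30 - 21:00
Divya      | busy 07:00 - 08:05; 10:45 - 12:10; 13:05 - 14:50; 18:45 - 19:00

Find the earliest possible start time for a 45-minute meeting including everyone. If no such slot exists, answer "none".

Teo free: 08:00-11:45, 12:55-21:00 (invert busy blocks within the working day).
Kira free: 07:00-10:45, 12:25-16:20, 19:00-21:00.
Noa free: 07:00-11:10, 11:25-21:00 (invert busy blocks within the working day).
Wei free: 07:40-11:45, 13:25-14:00, 14:35-16:50, 18:30-21:00.
Divya free: 08:05-10:45, 12:10-13:05, 14:50-18:45, 19:00-21:00 (invert busy blocks within the working day).
Teo ∩ Kira: 08:00-10:45, 12:55-16:20, 19:00-21:00.
Teo ∩ Kira ∩ Noa: 08:00-10:45, 12:55-16:20, 19:00-21:00.
Teo ∩ Kira ∩ Noa ∩ Wei: 08:00-10:45, 13:25-14:00, 14:35-16:20, 19:00-21:00.
Teo ∩ Kira ∩ Noa ∩ Wei ∩ Divya: 08:05-10:45, 14:50-16:20, 19:00-21:00.
The first common window of at least 45 minutes is 08:05-10:45, so the earliest start is 08:05.

08:05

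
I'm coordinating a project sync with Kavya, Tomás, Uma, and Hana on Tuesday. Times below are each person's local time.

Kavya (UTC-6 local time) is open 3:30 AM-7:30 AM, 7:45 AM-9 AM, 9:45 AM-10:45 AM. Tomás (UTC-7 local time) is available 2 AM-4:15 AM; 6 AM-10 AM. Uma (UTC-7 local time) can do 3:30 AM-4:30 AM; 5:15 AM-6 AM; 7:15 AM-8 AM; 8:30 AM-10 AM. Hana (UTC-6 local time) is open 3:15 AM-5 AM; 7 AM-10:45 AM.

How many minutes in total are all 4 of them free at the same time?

135

Kavya in UTC: 09:30-13:30, 13:45-15:00, 15:45-16:45 (add 6h to convert from UTC-6).
Tomás in UTC: 09:00-11:15, 13:00-17:00 (add 7h to convert from UTC-7).
Uma in UTC: 10:30-11:30, 12:15-13:00, 14:15-15:00, 15:30-17:00 (add 7h to convert from UTC-7).
Hana in UTC: 09:15-11:00, 13:00-16:45 (add 6h to convert from UTC-6).
Kavya ∩ Tomás: 09:30-11:15, 13:00-13:30, 13:45-15:00, 15:45-16:45.
Kavya ∩ Tomás ∩ Uma: 10:30-11:15, 14:15-15:00, 15:45-16:45.
Kavya ∩ Tomás ∩ Uma ∩ Hana: 10:30-11:00, 14:15-15:00, 15:45-16:45.
Summing the common windows: 30 + 45 + 60 = 135 minutes.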